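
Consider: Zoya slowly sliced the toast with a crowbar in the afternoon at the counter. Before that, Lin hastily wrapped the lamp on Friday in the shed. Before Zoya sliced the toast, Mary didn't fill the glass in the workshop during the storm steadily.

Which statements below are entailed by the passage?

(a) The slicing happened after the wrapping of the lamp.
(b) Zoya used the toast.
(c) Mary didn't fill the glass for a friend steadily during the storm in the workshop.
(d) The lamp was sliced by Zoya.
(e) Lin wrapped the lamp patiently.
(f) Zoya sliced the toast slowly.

(a) Entailed — the narrative places the wrapping before the slicing.
(b) Not entailed — the toast is the patient, not an instrument — Zoya used a crowbar.
(c) Entailed — under negation, adding a further restriction is entailed: if no such filling event occurred, none occurred for a friend either.
(d) Not entailed — Zoya sliced the toast, not the lamp; the lamp belongs to the wrapping event.
(e) Not entailed — 'patiently' adds a manner not in (and inconsistent with) the original.
(f) Entailed — this follows by dropping conjuncts from the slicing event's description.

(a), (c), (f)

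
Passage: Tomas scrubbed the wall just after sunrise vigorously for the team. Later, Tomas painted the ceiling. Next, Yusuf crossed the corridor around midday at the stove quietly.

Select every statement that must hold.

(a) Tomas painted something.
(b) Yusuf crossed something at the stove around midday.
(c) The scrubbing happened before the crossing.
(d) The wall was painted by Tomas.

(a), (b), (c)

(a) Entailed — the original entails any weakening of itself; this just generalizes the patient.
(b) Entailed — dropping 'quietly' and generalizing the patient leaves a sub-description the original still satisfies.
(c) Entailed — the narrative places the scrubbing before the crossing.
(d) Not entailed — Tomas painted the ceiling, not the wall; the wall belongs to the scrubbing event.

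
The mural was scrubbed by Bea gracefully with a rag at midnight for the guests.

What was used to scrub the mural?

'with a rag' marks the instrument of the scrubbing event.

a rag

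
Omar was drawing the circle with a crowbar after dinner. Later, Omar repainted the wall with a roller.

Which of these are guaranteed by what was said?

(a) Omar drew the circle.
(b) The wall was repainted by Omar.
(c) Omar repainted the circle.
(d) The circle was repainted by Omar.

(b)

(a) Not entailed — 'was drawing' is progressive on an accomplishment; it does not entail the completed 'drew'.
(b) Entailed — dropping 'with a roller' leaves a sub-description the original still satisfies.
(c) Not entailed — Omar repainted the wall, not the circle; the circle belongs to the drawing event.
(d) Not entailed — Omar repainted the wall, not the circle; the circle belongs to the drawing event.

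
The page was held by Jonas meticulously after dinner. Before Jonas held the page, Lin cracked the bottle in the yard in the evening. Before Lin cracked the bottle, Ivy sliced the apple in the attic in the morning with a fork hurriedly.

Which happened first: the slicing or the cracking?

the slicing

The connectives place the slicing before the cracking.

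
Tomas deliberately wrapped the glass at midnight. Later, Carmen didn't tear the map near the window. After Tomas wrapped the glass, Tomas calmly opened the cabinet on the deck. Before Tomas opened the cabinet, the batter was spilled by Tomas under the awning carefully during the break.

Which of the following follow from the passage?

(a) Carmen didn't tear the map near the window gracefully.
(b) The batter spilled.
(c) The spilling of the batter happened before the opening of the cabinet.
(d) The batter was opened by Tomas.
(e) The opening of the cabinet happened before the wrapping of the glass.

(a) Entailed — under negation, adding a further restriction is entailed: if no such tearing event occurred, none occurred gracefully either.
(b) Entailed — 'Tomas spilled the batter' is causative; it entails the inchoative 'the batter spilled'.
(c) Entailed — the narrative places the spilling before the opening.
(d) Not entailed — Tomas opened the cabinet, not the batter; the batter belongs to the spilling event.
(e) Not entailed — the narrative places the wrapping before the opening, not after.

(a), (b), (c)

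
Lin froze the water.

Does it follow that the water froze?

'Lin froze the water' is the causative; it entails the inchoative 'the water froze'.

yes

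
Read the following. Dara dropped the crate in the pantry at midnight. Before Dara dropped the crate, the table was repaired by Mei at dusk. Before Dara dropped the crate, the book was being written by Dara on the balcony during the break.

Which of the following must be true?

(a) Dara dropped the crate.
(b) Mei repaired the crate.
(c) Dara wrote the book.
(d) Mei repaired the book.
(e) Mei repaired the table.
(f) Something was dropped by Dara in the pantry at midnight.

(a) Entailed — this follows by dropping conjuncts from the dropping event's description.
(b) Not entailed — Mei repaired the table, not the crate; the crate belongs to the dropping event.
(c) Not entailed — 'was writing' is progressive on an accomplishment; it does not entail the completed 'wrote'.
(d) Not entailed — Mei repaired the table, not the book; the book belongs to the writing event.
(e) Entailed — every conjunct here is already in the original repairing event.
(f) Entailed — this follows by dropping conjuncts from the dropping event's description.

(a), (e), (f)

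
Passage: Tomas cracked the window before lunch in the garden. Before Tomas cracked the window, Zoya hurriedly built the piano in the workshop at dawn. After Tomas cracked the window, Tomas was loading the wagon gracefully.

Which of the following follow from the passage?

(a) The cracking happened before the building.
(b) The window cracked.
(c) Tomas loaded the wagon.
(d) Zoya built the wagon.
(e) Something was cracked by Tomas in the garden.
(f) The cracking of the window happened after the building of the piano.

(b), (e), (f)

(a) Not entailed — the narrative places the building before the cracking, not after.
(b) Entailed — 'Tomas cracked the window' is causative; it entails the inchoative 'the window cracked'.
(c) Not entailed — 'was loading' is progressive on an accomplishment; it does not entail the completed 'loaded'.
(d) Not entailed — Zoya built the piano, not the wagon; the wagon belongs to the loading event.
(e) Entailed — the original entails any weakening of itself; this just drops 'before lunch' and generalizes the patient.
(f) Entailed — the narrative places the building before the cracking.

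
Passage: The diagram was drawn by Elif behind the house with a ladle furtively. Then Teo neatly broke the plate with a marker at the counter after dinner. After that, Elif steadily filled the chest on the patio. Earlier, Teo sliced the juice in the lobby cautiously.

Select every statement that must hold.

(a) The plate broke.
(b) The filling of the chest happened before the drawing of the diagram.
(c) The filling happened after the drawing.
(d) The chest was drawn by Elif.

(a) Entailed — 'Teo broke the plate' is causative; it entails the inchoative 'the plate broke'.
(b) Not entailed — the narrative places the drawing before the filling, not after.
(c) Entailed — the narrative places the drawing before the filling.
(d) Not entailed — Elif drew the diagram, not the chest; the chest belongs to the filling event.

(a), (c)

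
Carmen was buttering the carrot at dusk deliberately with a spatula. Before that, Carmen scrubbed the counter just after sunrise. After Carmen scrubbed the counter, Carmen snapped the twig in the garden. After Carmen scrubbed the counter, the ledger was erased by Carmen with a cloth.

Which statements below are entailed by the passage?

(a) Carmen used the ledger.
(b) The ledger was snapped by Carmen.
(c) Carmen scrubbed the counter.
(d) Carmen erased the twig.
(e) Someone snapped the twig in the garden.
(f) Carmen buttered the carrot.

(a) Not entailed — the ledger is the patient, not an instrument — Carmen used a cloth.
(b) Not entailed — Carmen snapped the twig, not the ledger; the ledger belongs to the erasing event.
(c) Entailed — every conjunct here is already in the original scrubbing event.
(d) Not entailed — Carmen erased the ledger, not the twig; the twig belongs to the snapping event.
(e) Entailed — the original entails any weakening of itself; this just generalizes the agent.
(f) Not entailed — 'was buttering' is progressive on an accomplishment; it does not entail the completed 'buttered'.

(c), (e)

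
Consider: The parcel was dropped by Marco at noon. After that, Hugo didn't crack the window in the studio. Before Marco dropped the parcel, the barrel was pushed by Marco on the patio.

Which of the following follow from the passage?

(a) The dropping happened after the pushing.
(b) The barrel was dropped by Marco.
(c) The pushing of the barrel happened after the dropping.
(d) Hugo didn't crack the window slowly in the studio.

(a) Entailed — the narrative places the pushing before the dropping.
(b) Not entailed — Marco dropped the parcel, not the barrel; the barrel belongs to the pushing event.
(c) Not entailed — the narrative places the pushing before the dropping, not after.
(d) Entailed — under negation, adding a further restriction is entailed: if no such cracking event occurred, none occurred slowly either.

(a), (d)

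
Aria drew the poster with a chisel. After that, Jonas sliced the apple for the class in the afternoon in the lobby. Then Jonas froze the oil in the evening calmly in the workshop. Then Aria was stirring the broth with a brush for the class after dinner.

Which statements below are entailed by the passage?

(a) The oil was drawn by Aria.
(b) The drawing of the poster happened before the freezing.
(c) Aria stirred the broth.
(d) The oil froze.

(a) Not entailed — Aria drew the poster, not the oil; the oil belongs to the freezing event.
(b) Entailed — the narrative places the drawing before the freezing.
(c) Entailed — 'stir' is an activity; 'was stirring' entails that some stirring happened, so 'stirred' holds.
(d) Entailed — 'Jonas froze the oil' is causative; it entails the inchoative 'the oil froze'.

(b), (c), (d)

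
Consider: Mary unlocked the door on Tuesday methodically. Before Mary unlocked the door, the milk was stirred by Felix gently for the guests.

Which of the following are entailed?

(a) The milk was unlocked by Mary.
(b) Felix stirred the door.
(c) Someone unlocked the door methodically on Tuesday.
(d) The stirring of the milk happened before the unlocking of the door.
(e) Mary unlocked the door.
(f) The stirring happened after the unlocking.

(a) Not entailed — Mary unlocked the door, not the milk; the milk belongs to the stirring event.
(b) Not entailed — Felix stirred the milk, not the door; the door belongs to the unlocking event.
(c) Entailed — every conjunct here is already in the original unlocking event.
(d) Entailed — the narrative places the stirring before the unlocking.
(e) Entailed — this follows by dropping conjuncts from the unlocking event's description.
(f) Not entailed — the narrative places the stirring before the unlocking, not after.

(c), (d), (e)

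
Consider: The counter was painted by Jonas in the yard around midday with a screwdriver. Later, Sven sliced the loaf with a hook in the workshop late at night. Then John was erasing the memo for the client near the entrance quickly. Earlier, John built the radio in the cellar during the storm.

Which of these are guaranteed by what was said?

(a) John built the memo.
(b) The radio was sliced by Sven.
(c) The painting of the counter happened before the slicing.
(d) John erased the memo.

(a) Not entailed — John built the radio, not the memo; the memo belongs to the erasing event.
(b) Not entailed — Sven sliced the loaf, not the radio; the radio belongs to the building event.
(c) Entailed — the narrative places the painting before the slicing.
(d) Not entailed — 'was erasing' is progressive on an accomplishment; it does not entail the completed 'erased'.

(c)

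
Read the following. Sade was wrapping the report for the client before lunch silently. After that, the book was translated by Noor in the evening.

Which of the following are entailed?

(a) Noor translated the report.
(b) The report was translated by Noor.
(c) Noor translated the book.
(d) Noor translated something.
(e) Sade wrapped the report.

(a) Not entailed — Noor translated the book, not the report; the report belongs to the wrapping event.
(b) Not entailed — Noor translated the book, not the report; the report belongs to the wrapping event.
(c) Entailed — the original entails any weakening of itself; this just drops 'in the evening'.
(d) Entailed — dropping 'in the evening' and generalizing the patient leaves a sub-description the original still satisfies.
(e) Not entailed — 'was wrapping' is progressive on an accomplishment; it does not entail the completed 'wrapped'.

(c), (d)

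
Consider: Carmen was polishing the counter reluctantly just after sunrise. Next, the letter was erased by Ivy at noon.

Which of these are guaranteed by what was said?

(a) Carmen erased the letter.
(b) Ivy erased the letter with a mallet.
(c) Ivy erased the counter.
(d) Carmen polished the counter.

(d)

(a) Not entailed — the passage has Ivy erasing the letter, not Carmen.
(b) Not entailed — 'with a mallet' adds information not in the original event.
(c) Not entailed — Ivy erased the letter, not the counter; the counter belongs to the polishing event.
(d) Entailed — 'polish' is an activity; 'was polishing' entails that some polishing happened, so 'polished' holds.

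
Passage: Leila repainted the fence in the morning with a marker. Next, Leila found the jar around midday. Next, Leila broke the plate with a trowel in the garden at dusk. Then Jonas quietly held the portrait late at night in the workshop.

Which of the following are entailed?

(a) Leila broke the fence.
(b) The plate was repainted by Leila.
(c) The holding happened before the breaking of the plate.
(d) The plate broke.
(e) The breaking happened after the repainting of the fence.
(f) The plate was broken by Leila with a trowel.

(a) Not entailed — Leila broke the plate, not the fence; the fence belongs to the repainting event.
(b) Not entailed — Leila repainted the fence, not the plate; the plate belongs to the breaking event.
(c) Not entailed — the narrative places the breaking before the holding, not after.
(d) Entailed — 'Leila broke the plate' is causative; it entails the inchoative 'the plate broke'.
(e) Entailed — the narrative places the repainting before the breaking.
(f) Entailed — this follows by dropping conjuncts from the breaking event's description.

(d), (e), (f)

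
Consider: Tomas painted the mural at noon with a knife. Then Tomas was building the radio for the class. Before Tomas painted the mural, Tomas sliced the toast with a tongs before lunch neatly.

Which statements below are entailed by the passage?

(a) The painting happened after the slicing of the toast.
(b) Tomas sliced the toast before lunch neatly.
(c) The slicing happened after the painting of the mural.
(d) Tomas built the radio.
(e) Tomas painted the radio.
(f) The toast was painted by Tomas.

(a), (b)

(a) Entailed — the narrative places the slicing before the painting.
(b) Entailed — this follows by dropping conjuncts from the slicing event's description.
(c) Not entailed — the narrative places the slicing before the painting, not after.
(d) Not entailed — 'was building' is progressive on an accomplishment; it does not entail the completed 'built'.
(e) Not entailed — Tomas painted the mural, not the radio; the radio belongs to the building event.
(f) Not entailed — Tomas painted the mural, not the toast; the toast belongs to the slicing event.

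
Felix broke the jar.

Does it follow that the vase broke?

no

Nothing is said about any vase; only the jar is affected.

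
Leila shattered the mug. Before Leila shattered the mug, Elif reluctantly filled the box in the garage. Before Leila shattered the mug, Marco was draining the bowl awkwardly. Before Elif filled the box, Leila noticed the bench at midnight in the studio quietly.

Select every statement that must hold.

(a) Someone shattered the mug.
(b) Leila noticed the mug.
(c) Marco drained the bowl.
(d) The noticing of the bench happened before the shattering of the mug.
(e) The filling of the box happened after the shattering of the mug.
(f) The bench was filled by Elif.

(a) Entailed — this follows by dropping conjuncts from the shattering event's description.
(b) Not entailed — Leila noticed the bench, not the mug; the mug belongs to the shattering event.
(c) Not entailed — 'was draining' is progressive on an accomplishment; it does not entail the completed 'drained'.
(d) Entailed — the narrative places the noticing before the shattering.
(e) Not entailed — the narrative places the filling before the shattering, not after.
(f) Not entailed — Elif filled the box, not the bench; the bench belongs to the noticing event.

(a), (d)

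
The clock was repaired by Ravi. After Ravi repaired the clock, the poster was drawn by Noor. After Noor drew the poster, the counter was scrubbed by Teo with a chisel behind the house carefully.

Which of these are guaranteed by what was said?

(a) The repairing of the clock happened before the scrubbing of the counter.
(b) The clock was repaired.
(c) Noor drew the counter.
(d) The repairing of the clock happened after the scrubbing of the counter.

(a), (b)

(a) Entailed — the narrative places the repairing before the scrubbing.
(b) Entailed — this follows by dropping conjuncts from the repairing event's description.
(c) Not entailed — Noor drew the poster, not the counter; the counter belongs to the scrubbing event.
(d) Not entailed — the narrative places the repairing before the scrubbing, not after.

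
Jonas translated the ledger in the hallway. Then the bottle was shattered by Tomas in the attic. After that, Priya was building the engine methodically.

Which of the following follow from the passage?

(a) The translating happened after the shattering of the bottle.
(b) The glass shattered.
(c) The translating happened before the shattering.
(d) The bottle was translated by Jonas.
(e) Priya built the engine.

(c)

(a) Not entailed — the narrative places the translating before the shattering, not after.
(b) Not entailed — the bottle is what shattered, not the glass.
(c) Entailed — the narrative places the translating before the shattering.
(d) Not entailed — Jonas translated the ledger, not the bottle; the bottle belongs to the shattering event.
(e) Not entailed — 'was building' is progressive on an accomplishment; it does not entail the completed 'built'.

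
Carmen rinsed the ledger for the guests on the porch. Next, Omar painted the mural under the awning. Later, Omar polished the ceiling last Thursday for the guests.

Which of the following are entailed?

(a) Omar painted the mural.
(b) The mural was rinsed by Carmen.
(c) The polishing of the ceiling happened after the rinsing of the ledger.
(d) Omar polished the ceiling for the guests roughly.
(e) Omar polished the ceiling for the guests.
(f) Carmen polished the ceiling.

(a) Entailed — the original entails any weakening of itself; this just drops 'under the awning'.
(b) Not entailed — Carmen rinsed the ledger, not the mural; the mural belongs to the painting event.
(c) Entailed — the narrative places the rinsing before the polishing.
(d) Not entailed — 'roughly' adds information not in the original event.
(e) Entailed — the original entails any weakening of itself; this just drops 'last Thursday'.
(f) Not entailed — the passage has Omar polishing the ceiling, not Carmen.

(a), (c), (e)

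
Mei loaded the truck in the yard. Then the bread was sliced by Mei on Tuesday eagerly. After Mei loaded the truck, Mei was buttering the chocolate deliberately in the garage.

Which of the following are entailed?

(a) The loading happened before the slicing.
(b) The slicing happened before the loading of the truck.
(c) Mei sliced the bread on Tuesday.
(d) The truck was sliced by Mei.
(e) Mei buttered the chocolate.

(a) Entailed — the narrative places the loading before the slicing.
(b) Not entailed — the narrative places the loading before the slicing, not after.
(c) Entailed — this follows by dropping conjuncts from the slicing event's description.
(d) Not entailed — Mei sliced the bread, not the truck; the truck belongs to the loading event.
(e) Not entailed — 'was buttering' is progressive on an accomplishment; it does not entail the completed 'buttered'.

(a), (c)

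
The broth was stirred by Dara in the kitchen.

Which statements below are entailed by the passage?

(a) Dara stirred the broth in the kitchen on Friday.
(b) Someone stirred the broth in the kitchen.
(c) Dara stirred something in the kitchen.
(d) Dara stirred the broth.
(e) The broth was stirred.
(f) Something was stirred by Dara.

(b), (c), (d), (e), (f)

(a) Not entailed — 'on Friday' adds information not in the original event.
(b) Entailed — this follows by dropping conjuncts from the stirring event's description.
(c) Entailed — the original entails any weakening of itself; this just generalizes the patient.
(d) Entailed — dropping 'in the kitchen' leaves a sub-description the original still satisfies.
(e) Entailed — the original entails any weakening of itself; this just drops 'in the kitchen' and generalizes the agent.
(f) Entailed — this follows by dropping conjuncts from the stirring event's description.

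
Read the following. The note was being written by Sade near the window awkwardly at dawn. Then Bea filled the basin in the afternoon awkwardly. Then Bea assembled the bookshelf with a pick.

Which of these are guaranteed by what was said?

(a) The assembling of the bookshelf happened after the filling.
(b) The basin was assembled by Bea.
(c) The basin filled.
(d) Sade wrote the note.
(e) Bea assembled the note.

(a) Entailed — the narrative places the filling before the assembling.
(b) Not entailed — Bea assembled the bookshelf, not the basin; the basin belongs to the filling event.
(c) Entailed — 'Bea filled the basin' is causative; it entails the inchoative 'the basin filled'.
(d) Not entailed — 'was writing' is progressive on an accomplishment; it does not entail the completed 'wrote'.
(e) Not entailed — Bea assembled the bookshelf, not the note; the note belongs to the writing event.

(a), (c)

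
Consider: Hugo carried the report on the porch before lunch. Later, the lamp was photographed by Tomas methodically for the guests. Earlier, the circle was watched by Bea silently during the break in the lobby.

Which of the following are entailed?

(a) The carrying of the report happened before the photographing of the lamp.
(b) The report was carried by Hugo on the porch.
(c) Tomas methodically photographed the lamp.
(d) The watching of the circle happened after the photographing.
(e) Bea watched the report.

(a), (b), (c)

(a) Entailed — the narrative places the carrying before the photographing.
(b) Entailed — dropping 'before lunch' leaves a sub-description the original still satisfies.
(c) Entailed — this follows by dropping conjuncts from the photographing event's description.
(d) Not entailed — the narrative places the watching before the photographing, not after.
(e) Not entailed — Bea watched the circle, not the report; the report belongs to the carrying event.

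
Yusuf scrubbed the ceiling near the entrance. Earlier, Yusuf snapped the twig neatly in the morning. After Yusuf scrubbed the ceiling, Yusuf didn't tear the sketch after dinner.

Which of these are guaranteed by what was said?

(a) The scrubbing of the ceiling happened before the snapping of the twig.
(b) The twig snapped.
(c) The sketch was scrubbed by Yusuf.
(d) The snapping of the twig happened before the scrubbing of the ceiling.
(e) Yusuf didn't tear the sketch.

(b), (d)

(a) Not entailed — the narrative places the snapping before the scrubbing, not after.
(b) Entailed — 'Yusuf snapped the twig' is causative; it entails the inchoative 'the twig snapped'.
(c) Not entailed — Yusuf scrubbed the ceiling, not the sketch; the sketch belongs to the tearing event.
(d) Entailed — the narrative places the snapping before the scrubbing.
(e) Not entailed — dropping 'after dinner' under negation is not valid — the original leaves open that Yusuf tore the sketch some other way.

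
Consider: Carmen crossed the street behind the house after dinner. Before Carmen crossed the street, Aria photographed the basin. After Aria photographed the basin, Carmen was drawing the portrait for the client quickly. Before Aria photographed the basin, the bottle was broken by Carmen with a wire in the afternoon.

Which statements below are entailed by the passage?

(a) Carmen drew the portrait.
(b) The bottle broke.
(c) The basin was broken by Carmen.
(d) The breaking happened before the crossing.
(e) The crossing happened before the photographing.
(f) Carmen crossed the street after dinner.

(a) Not entailed — 'was drawing' is progressive on an accomplishment; it does not entail the completed 'drew'.
(b) Entailed — 'Carmen broke the bottle' is causative; it entails the inchoative 'the bottle broke'.
(c) Not entailed — Carmen broke the bottle, not the basin; the basin belongs to the photographing event.
(d) Entailed — the narrative places the breaking before the crossing.
(e) Not entailed — the narrative places the photographing before the crossing, not after.
(f) Entailed — the original entails any weakening of itself; this just drops 'behind the house'.

(b), (d), (f)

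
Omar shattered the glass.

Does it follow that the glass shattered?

'Omar shattered the glass' is the causative; it entails the inchoative 'the glass shattered'.

yes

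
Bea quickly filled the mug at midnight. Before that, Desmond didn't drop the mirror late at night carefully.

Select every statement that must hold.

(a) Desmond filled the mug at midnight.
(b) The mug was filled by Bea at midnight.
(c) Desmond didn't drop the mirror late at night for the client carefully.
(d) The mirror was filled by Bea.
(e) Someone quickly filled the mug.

(a) Not entailed — the passage has Bea filling the mug, not Desmond.
(b) Entailed — dropping 'quickly' leaves a sub-description the original still satisfies.
(c) Entailed — under negation, adding a further restriction is entailed: if no such dropping event occurred, none occurred for the client either.
(d) Not entailed — Bea filled the mug, not the mirror; the mirror belongs to the dropping event.
(e) Entailed — this follows by dropping conjuncts from the filling event's description.

(b), (c), (e)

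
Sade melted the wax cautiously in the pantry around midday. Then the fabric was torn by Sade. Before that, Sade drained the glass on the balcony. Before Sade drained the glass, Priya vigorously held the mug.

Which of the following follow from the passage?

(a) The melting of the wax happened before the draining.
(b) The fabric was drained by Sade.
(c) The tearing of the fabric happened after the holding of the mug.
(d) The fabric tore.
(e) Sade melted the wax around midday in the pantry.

(a) Not entailed — the narrative doesn't order the melting relative to the draining.
(b) Not entailed — Sade drained the glass, not the fabric; the fabric belongs to the tearing event.
(c) Entailed — the narrative places the holding before the tearing.
(d) Entailed — 'Sade tore the fabric' is causative; it entails the inchoative 'the fabric tore'.
(e) Entailed — the original entails any weakening of itself; this just drops 'cautiously'.

(c), (d), (e)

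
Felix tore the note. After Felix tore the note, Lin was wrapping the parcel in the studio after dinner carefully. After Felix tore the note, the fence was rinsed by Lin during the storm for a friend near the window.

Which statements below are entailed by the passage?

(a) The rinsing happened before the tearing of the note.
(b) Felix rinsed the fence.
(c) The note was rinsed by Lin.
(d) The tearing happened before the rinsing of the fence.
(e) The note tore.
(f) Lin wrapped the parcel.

(a) Not entailed — the narrative places the tearing before the rinsing, not after.
(b) Not entailed — the passage has Lin rinsing the fence, not Felix.
(c) Not entailed — Lin rinsed the fence, not the note; the note belongs to the tearing event.
(d) Entailed — the narrative places the tearing before the rinsing.
(e) Entailed — 'Felix tore the note' is causative; it entails the inchoative 'the note tore'.
(f) Not entailed — 'was wrapping' is progressive on an accomplishment; it does not entail the completed 'wrapped'.

(d), (e)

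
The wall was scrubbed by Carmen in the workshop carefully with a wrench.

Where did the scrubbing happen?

in the workshop

'in the workshop' marks the location of the scrubbing event.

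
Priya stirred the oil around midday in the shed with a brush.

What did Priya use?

'with a brush' marks the instrument of the stirring event.

a brush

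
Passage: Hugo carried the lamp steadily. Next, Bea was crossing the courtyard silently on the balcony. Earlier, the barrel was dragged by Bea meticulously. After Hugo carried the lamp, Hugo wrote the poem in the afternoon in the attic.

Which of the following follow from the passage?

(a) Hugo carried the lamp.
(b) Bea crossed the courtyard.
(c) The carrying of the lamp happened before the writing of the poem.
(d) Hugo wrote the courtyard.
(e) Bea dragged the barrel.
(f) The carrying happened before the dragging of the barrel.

(a) Entailed — the original entails any weakening of itself; this just drops 'steadily'.
(b) Not entailed — 'was crossing' is progressive on an accomplishment; it does not entail the completed 'crossed'.
(c) Entailed — the narrative places the carrying before the writing.
(d) Not entailed — Hugo wrote the poem, not the courtyard; the courtyard belongs to the crossing event.
(e) Entailed — this follows by dropping conjuncts from the dragging event's description.
(f) Not entailed — the narrative doesn't order the carrying relative to the dragging.

(a), (c), (e)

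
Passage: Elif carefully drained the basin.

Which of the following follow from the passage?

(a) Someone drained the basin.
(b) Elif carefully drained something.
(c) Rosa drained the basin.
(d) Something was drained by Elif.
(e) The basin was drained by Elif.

(a), (b), (d), (e)

(a) Entailed — this follows by dropping conjuncts from the draining event's description.
(b) Entailed — generalizing the patient leaves a sub-description the original still satisfies.
(c) Not entailed — the passage has Elif draining the basin, not Rosa.
(d) Entailed — the original entails any weakening of itself; this just drops 'carefully' and generalizes the patient.
(e) Entailed — every conjunct here is already in the original draining event.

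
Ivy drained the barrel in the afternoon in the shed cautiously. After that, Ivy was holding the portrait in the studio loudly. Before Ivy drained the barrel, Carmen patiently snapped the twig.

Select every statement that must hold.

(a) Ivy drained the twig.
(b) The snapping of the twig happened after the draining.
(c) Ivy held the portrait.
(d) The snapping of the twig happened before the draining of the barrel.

(a) Not entailed — Ivy drained the barrel, not the twig; the twig belongs to the snapping event.
(b) Not entailed — the narrative places the snapping before the draining, not after.
(c) Entailed — 'hold' is an activity; 'was holding' entails that some holding happened, so 'held' holds.
(d) Entailed — the narrative places the snapping before the draining.

(c), (d)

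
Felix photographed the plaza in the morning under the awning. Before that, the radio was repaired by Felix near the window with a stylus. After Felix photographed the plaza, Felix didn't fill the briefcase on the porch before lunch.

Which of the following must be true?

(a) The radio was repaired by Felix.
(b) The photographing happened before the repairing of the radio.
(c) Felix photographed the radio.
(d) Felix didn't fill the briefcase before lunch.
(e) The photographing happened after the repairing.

(a) Entailed — the original entails any weakening of itself; this just drops 'with a stylus', 'near the window'.
(b) Not entailed — the narrative places the repairing before the photographing, not after.
(c) Not entailed — Felix photographed the plaza, not the radio; the radio belongs to the repairing event.
(d) Not entailed — dropping 'on the porch' under negation is not valid — the original leaves open that Felix filled the briefcase some other way.
(e) Entailed — the narrative places the repairing before the photographing.

(a), (e)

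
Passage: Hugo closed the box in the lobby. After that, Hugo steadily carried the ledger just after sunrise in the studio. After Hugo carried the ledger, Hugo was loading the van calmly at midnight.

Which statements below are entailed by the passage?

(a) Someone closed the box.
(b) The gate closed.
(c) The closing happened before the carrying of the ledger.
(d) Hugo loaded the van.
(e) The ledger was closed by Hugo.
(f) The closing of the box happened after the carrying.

(a), (c)

(a) Entailed — dropping 'in the lobby' and generalizing the agent leaves a sub-description the original still satisfies.
(b) Not entailed — the box is what closed, not the gate.
(c) Entailed — the narrative places the closing before the carrying.
(d) Not entailed — 'was loading' is progressive on an accomplishment; it does not entail the completed 'loaded'.
(e) Not entailed — Hugo closed the box, not the ledger; the ledger belongs to the carrying event.
(f) Not entailed — the narrative places the closing before the carrying, not after.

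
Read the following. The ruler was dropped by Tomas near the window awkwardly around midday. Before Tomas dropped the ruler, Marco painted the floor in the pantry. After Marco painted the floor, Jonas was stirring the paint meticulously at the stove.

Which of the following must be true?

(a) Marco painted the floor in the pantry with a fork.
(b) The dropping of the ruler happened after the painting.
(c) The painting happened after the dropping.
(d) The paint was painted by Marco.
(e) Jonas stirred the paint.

(a) Not entailed — 'with a fork' adds information not in the original event.
(b) Entailed — the narrative places the painting before the dropping.
(c) Not entailed — the narrative places the painting before the dropping, not after.
(d) Not entailed — Marco painted the floor, not the paint; the paint belongs to the stirring event.
(e) Entailed — 'stir' is an activity; 'was stirring' entails that some stirring happened, so 'stirred' holds.

(b), (e)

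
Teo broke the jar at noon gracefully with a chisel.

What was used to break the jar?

a chisel

'with a chisel' marks the instrument of the breaking event.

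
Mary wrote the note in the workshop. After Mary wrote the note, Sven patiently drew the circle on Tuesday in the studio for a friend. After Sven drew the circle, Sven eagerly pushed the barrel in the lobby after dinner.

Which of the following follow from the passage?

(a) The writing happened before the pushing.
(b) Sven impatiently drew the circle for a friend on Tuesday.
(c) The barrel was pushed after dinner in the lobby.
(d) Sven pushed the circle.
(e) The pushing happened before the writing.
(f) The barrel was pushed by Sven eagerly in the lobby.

(a) Entailed — the narrative places the writing before the pushing.
(b) Not entailed — 'impatiently' adds a manner not in (and inconsistent with) the original.
(c) Entailed — every conjunct here is already in the original pushing event.
(d) Not entailed — Sven pushed the barrel, not the circle; the circle belongs to the drawing event.
(e) Not entailed — the narrative places the writing before the pushing, not after.
(f) Entailed — every conjunct here is already in the original pushing event.

(a), (c), (f)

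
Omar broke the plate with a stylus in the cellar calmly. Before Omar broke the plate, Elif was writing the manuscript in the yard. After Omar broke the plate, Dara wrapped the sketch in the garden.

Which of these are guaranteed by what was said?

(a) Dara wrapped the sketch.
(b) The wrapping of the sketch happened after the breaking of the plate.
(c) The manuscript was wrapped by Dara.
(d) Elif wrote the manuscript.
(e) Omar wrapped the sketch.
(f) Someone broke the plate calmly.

(a), (b), (f)

(a) Entailed — this follows by dropping conjuncts from the wrapping event's description.
(b) Entailed — the narrative places the breaking before the wrapping.
(c) Not entailed — Dara wrapped the sketch, not the manuscript; the manuscript belongs to the writing event.
(d) Not entailed — 'was writing' is progressive on an accomplishment; it does not entail the completed 'wrote'.
(e) Not entailed — the passage has Dara wrapping the sketch, not Omar.
(f) Entailed — this follows by dropping conjuncts from the breaking event's description.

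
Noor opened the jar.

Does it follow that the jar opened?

'Noor opened the jar' is the causative; it entails the inchoative 'the jar opened'.

yes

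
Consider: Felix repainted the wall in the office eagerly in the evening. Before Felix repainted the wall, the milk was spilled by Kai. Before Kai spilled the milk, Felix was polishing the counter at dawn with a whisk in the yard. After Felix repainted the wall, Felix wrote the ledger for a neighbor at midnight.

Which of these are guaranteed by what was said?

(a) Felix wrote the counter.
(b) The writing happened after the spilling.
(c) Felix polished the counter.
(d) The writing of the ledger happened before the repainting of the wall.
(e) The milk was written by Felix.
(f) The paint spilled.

(b), (c)

(a) Not entailed — Felix wrote the ledger, not the counter; the counter belongs to the polishing event.
(b) Entailed — the narrative places the spilling before the writing.
(c) Entailed — 'polish' is an activity; 'was polishing' entails that some polishing happened, so 'polished' holds.
(d) Not entailed — the narrative places the repainting before the writing, not after.
(e) Not entailed — Felix wrote the ledger, not the milk; the milk belongs to the spilling event.
(f) Not entailed — the milk is what spilled, not the paint.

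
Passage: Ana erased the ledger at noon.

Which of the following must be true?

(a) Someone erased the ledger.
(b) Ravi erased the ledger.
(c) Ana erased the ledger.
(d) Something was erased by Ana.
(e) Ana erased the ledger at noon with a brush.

(a) Entailed — this follows by dropping conjuncts from the erasing event's description.
(b) Not entailed — the passage has Ana erasing the ledger, not Ravi.
(c) Entailed — dropping 'at noon' leaves a sub-description the original still satisfies.
(d) Entailed — this follows by dropping conjuncts from the erasing event's description.
(e) Not entailed — 'with a brush' adds information not in the original event.

(a), (c), (d)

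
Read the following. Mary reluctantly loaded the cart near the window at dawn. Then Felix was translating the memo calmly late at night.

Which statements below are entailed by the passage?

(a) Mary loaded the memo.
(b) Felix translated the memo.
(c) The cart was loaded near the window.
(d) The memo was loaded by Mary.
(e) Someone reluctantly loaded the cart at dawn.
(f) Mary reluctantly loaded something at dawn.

(a) Not entailed — Mary loaded the cart, not the memo; the memo belongs to the translating event.
(b) Not entailed — 'was translating' is progressive on an accomplishment; it does not entail the completed 'translated'.
(c) Entailed — dropping 'reluctantly', 'at dawn' and generalizing the agent leaves a sub-description the original still satisfies.
(d) Not entailed — Mary loaded the cart, not the memo; the memo belongs to the translating event.
(e) Entailed — this follows by dropping conjuncts from the loading event's description.
(f) Entailed — the original entails any weakening of itself; this just drops 'near the window' and generalizes the patient.

(c), (e), (f)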